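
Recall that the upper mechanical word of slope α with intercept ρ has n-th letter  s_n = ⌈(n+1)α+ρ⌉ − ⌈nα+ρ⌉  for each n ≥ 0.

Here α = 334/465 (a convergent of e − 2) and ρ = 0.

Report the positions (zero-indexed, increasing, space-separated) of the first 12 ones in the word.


0 1 2 4 5 6 8 9 11 12 13 15

n=0: ⌈334/465⌉−⌈0/465⌉ = 1−0 = 1  ← one
n=1: ⌈668/465⌉−⌈334/465⌉ = 2−1 = 1  ← one
n=2: ⌈1002/465⌉−⌈668/465⌉ = 3−2 = 1  ← one
n=3: ⌈1336/465⌉−⌈1002/465⌉ = 3−3 = 0
n=4: ⌈1670/465⌉−⌈1336/465⌉ = 4−3 = 1  ← one
n=5: ⌈2004/465⌉−⌈1670/465⌉ = 5−4 = 1  ← one
n=6: ⌈2338/465⌉−⌈2004/465⌉ = 6−5 = 1  ← one
n=7: ⌈2672/465⌉−⌈2338/465⌉ = 6−6 = 0
n=8: ⌈3006/465⌉−⌈2672/465⌉ = 7−6 = 1  ← one
n=9: ⌈3340/465⌉−⌈3006/465⌉ = 8−7 = 1  ← one
n=10: ⌈3674/465⌉−⌈3340/465⌉ = 8−8 = 0
n=11: ⌈4008/465⌉−⌈3674/465⌉ = 9−8 = 1  ← one
n=12: ⌈4342/465⌉−⌈4008/465⌉ = 10−9 = 1  ← one
n=13: ⌈4676/465⌉−⌈4342/465⌉ = 11−10 = 1  ← one
n=14: ⌈5010/465⌉−⌈4676/465⌉ = 11−11 = 0
n=15: ⌈5344/465⌉−⌈5010/465⌉ = 12−11 = 1  ← one
positions of the first 12 ones: 0 1 2 4 5 6 8 9 11 12 13 15


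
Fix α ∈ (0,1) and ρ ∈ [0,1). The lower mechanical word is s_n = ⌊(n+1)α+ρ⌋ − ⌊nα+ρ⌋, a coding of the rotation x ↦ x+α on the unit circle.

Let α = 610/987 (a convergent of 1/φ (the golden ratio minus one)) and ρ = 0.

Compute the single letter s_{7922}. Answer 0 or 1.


0

(n+1)α + ρ = (7923·610) / 987 = 4833030/987
nα + ρ     = (7922·610) / 987 = 4832420/987
⌊4833030/987⌋ = 4896,  ⌊4832420/987⌋ = 4896
s_{7922} = 4896 − 4896 = 0


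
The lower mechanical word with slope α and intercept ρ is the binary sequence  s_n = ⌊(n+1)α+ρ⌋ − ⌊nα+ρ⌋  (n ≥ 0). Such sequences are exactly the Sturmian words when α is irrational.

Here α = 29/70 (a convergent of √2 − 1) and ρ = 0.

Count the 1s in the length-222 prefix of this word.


#1s = Σ_{n=0}^{221} s_n = Σ_{n=0}^{221} (⌊(n+1)α+ρ⌋ − ⌊nα+ρ⌋)
the sum telescopes: every ⌊nα+ρ⌋ with 0 < n < 222 appears once with + and once with −, leaving ⌊222α+ρ⌋ − ⌊0·α+ρ⌋
222α + ρ = (222·29) / 70 = 6438/70
ρ = 0/70
⌊6438/70⌋ = 91,  ⌊0/70⌋ = 0
#1s = 91 − 0 = 91

91


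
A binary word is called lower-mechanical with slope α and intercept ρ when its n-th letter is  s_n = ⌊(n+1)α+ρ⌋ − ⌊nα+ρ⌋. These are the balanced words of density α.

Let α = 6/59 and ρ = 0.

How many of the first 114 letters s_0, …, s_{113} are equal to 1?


11

#1s = Σ_{n=0}^{113} s_n = Σ_{n=0}^{113} (⌊(n+1)α+ρ⌋ − ⌊nα+ρ⌋)
the sum telescopes: every ⌊nα+ρ⌋ with 0 < n < 114 appears once with + and once with −, leaving ⌊114α+ρ⌋ − ⌊0·α+ρ⌋
114α + ρ = (114·6) / 59 = 684/59
ρ = 0/59
⌊684/59⌋ = 11,  ⌊0/59⌋ = 0
#1s = 11 − 0 = 11


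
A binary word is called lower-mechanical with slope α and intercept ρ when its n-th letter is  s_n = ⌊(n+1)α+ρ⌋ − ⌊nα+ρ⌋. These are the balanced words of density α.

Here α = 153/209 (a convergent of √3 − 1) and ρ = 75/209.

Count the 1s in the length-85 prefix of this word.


62

#1s = Σ_{n=0}^{84} s_n = Σ_{n=0}^{84} (⌊(n+1)α+ρ⌋ − ⌊nα+ρ⌋)
the sum telescopes: every ⌊nα+ρ⌋ with 0 < n < 85 appears once with + and once with −, leaving ⌊85α+ρ⌋ − ⌊0·α+ρ⌋
85α + ρ = (85·153 + 75) / 209 = 13080/209
ρ = 75/209
⌊13080/209⌋ = 62,  ⌊75/209⌋ = 0
#1s = 62 − 0 = 62


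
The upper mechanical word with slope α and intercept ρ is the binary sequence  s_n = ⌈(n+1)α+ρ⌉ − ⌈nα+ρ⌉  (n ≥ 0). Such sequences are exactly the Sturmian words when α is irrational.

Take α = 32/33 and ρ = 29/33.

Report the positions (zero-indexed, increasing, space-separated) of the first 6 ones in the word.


0 1 2 3 4 5

n=0: ⌈61/33⌉−⌈29/33⌉ = 2−1 = 1  ← one
n=1: ⌈93/33⌉−⌈61/33⌉ = 3−2 = 1  ← one
n=2: ⌈125/33⌉−⌈93/33⌉ = 4−3 = 1  ← one
n=3: ⌈157/33⌉−⌈125/33⌉ = 5−4 = 1  ← one
n=4: ⌈189/33⌉−⌈157/33⌉ = 6−5 = 1  ← one
n=5: ⌈221/33⌉−⌈189/33⌉ = 7−6 = 1  ← one
positions of the first 6 ones: 0 1 2 3 4 5


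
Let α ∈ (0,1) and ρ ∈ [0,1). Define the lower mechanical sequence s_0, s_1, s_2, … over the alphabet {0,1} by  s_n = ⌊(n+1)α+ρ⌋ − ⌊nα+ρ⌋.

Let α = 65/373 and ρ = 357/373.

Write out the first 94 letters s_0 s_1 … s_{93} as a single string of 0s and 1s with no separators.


1000010000010000010000010000100000100000100000100001000001000001000001000010000010000010000010

n=0: ⌊(1·65+357)/373⌋ − ⌊(0·65+357)/373⌋ = ⌊422/373⌋ − ⌊357/373⌋ = 1 − 0 = 1
n=1: ⌊(2·65+357)/373⌋ − ⌊(1·65+357)/373⌋ = ⌊487/373⌋ − ⌊422/373⌋ = 1 − 1 = 0
n=2: ⌊(3·65+357)/373⌋ − ⌊(2·65+357)/373⌋ = ⌊552/373⌋ − ⌊487/373⌋ = 1 − 1 = 0
n=3: ⌊(4·65+357)/373⌋ − ⌊(3·65+357)/373⌋ = ⌊617/373⌋ − ⌊552/373⌋ = 1 − 1 = 0
n=4: ⌊(5·65+357)/373⌋ − ⌊(4·65+357)/373⌋ = ⌊682/373⌋ − ⌊617/373⌋ = 1 − 1 = 0
n=5: ⌊(6·65+357)/373⌋ − ⌊(5·65+357)/373⌋ = ⌊747/373⌋ − ⌊682/373⌋ = 2 − 1 = 1
n=6: ⌊(7·65+357)/373⌋ − ⌊(6·65+357)/373⌋ = ⌊812/373⌋ − ⌊747/373⌋ = 2 − 2 = 0
n=7: ⌊(8·65+357)/373⌋ − ⌊(7·65+357)/373⌋ = ⌊877/373⌋ − ⌊812/373⌋ = 2 − 2 = 0
n=8: ⌊(9·65+357)/373⌋ − ⌊(8·65+357)/373⌋ = ⌊942/373⌋ − ⌊877/373⌋ = 2 − 2 = 0
n=9: ⌊(10·65+357)/373⌋ − ⌊(9·65+357)/373⌋ = ⌊1007/373⌋ − ⌊942/373⌋ = 2 − 2 = 0
n=10: ⌊(11·65+357)/373⌋ − ⌊(10·65+357)/373⌋ = ⌊1072/373⌋ − ⌊1007/373⌋ = 2 − 2 = 0
n=11: ⌊(12·65+357)/373⌋ − ⌊(11·65+357)/373⌋ = ⌊1137/373⌋ − ⌊1072/373⌋ = 3 − 2 = 1
n=12: ⌊(13·65+357)/373⌋ − ⌊(12·65+357)/373⌋ = ⌊1202/373⌋ − ⌊1137/373⌋ = 3 − 3 = 0
n=13: ⌊(14·65+357)/373⌋ − ⌊(13·65+357)/373⌋ = ⌊1267/373⌋ − ⌊1202/373⌋ = 3 − 3 = 0
n=14: ⌊(15·65+357)/373⌋ − ⌊(14·65+357)/373⌋ = ⌊1332/373⌋ − ⌊1267/373⌋ = 3 − 3 = 0
n=15: ⌊(16·65+357)/373⌋ − ⌊(15·65+357)/373⌋ = ⌊1397/373⌋ − ⌊1332/373⌋ = 3 − 3 = 0
n=16: ⌊(17·65+357)/373⌋ − ⌊(16·65+357)/373⌋ = ⌊1462/373⌋ − ⌊1397/373⌋ = 3 − 3 = 0
n=17: ⌊(18·65+357)/373⌋ − ⌊(17·65+357)/373⌋ = ⌊1527/373⌋ − ⌊1462/373⌋ = 4 − 3 = 1
n=18: ⌊(19·65+357)/373⌋ − ⌊(18·65+357)/373⌋ = ⌊1592/373⌋ − ⌊1527/373⌋ = 4 − 4 = 0
n=19: ⌊(20·65+357)/373⌋ − ⌊(19·65+357)/373⌋ = ⌊1657/373⌋ − ⌊1592/373⌋ = 4 − 4 = 0
n=20: ⌊(21·65+357)/373⌋ − ⌊(20·65+357)/373⌋ = ⌊1722/373⌋ − ⌊1657/373⌋ = 4 − 4 = 0
n=21: ⌊(22·65+357)/373⌋ − ⌊(21·65+357)/373⌋ = ⌊1787/373⌋ − ⌊1722/373⌋ = 4 − 4 = 0
n=22: ⌊(23·65+357)/373⌋ − ⌊(22·65+357)/373⌋ = ⌊1852/373⌋ − ⌊1787/373⌋ = 4 − 4 = 0
n=23: ⌊(24·65+357)/373⌋ − ⌊(23·65+357)/373⌋ = ⌊1917/373⌋ − ⌊1852/373⌋ = 5 − 4 = 1
n=24: ⌊(25·65+357)/373⌋ − ⌊(24·65+357)/373⌋ = ⌊1982/373⌋ − ⌊1917/373⌋ = 5 − 5 = 0
n=25: ⌊(26·65+357)/373⌋ − ⌊(25·65+357)/373⌋ = ⌊2047/373⌋ − ⌊1982/373⌋ = 5 − 5 = 0
n=26: ⌊(27·65+357)/373⌋ − ⌊(26·65+357)/373⌋ = ⌊2112/373⌋ − ⌊2047/373⌋ = 5 − 5 = 0
n=27: ⌊(28·65+357)/373⌋ − ⌊(27·65+357)/373⌋ = ⌊2177/373⌋ − ⌊2112/373⌋ = 5 − 5 = 0
n=28: ⌊(29·65+357)/373⌋ − ⌊(28·65+357)/373⌋ = ⌊2242/373⌋ − ⌊2177/373⌋ = 6 − 5 = 1
n=29: ⌊(30·65+357)/373⌋ − ⌊(29·65+357)/373⌋ = ⌊2307/373⌋ − ⌊2242/373⌋ = 6 − 6 = 0
n=30: ⌊(31·65+357)/373⌋ − ⌊(30·65+357)/373⌋ = ⌊2372/373⌋ − ⌊2307/373⌋ = 6 − 6 = 0
n=31: ⌊(32·65+357)/373⌋ − ⌊(31·65+357)/373⌋ = ⌊2437/373⌋ − ⌊2372/373⌋ = 6 − 6 = 0
n=32: ⌊(33·65+357)/373⌋ − ⌊(32·65+357)/373⌋ = ⌊2502/373⌋ − ⌊2437/373⌋ = 6 − 6 = 0
n=33: ⌊(34·65+357)/373⌋ − ⌊(33·65+357)/373⌋ = ⌊2567/373⌋ − ⌊2502/373⌋ = 6 − 6 = 0
n=34: ⌊(35·65+357)/373⌋ − ⌊(34·65+357)/373⌋ = ⌊2632/373⌋ − ⌊2567/373⌋ = 7 − 6 = 1
n=35: ⌊(36·65+357)/373⌋ − ⌊(35·65+357)/373⌋ = ⌊2697/373⌋ − ⌊2632/373⌋ = 7 − 7 = 0
n=36: ⌊(37·65+357)/373⌋ − ⌊(36·65+357)/373⌋ = ⌊2762/373⌋ − ⌊2697/373⌋ = 7 − 7 = 0
n=37: ⌊(38·65+357)/373⌋ − ⌊(37·65+357)/373⌋ = ⌊2827/373⌋ − ⌊2762/373⌋ = 7 − 7 = 0
n=38: ⌊(39·65+357)/373⌋ − ⌊(38·65+357)/373⌋ = ⌊2892/373⌋ − ⌊2827/373⌋ = 7 − 7 = 0
n=39: ⌊(40·65+357)/373⌋ − ⌊(39·65+357)/373⌋ = ⌊2957/373⌋ − ⌊2892/373⌋ = 7 − 7 = 0
n=40: ⌊(41·65+357)/373⌋ − ⌊(40·65+357)/373⌋ = ⌊3022/373⌋ − ⌊2957/373⌋ = 8 − 7 = 1
n=41: ⌊(42·65+357)/373⌋ − ⌊(41·65+357)/373⌋ = ⌊3087/373⌋ − ⌊3022/373⌋ = 8 − 8 = 0
n=42: ⌊(43·65+357)/373⌋ − ⌊(42·65+357)/373⌋ = ⌊3152/373⌋ − ⌊3087/373⌋ = 8 − 8 = 0
n=43: ⌊(44·65+357)/373⌋ − ⌊(43·65+357)/373⌋ = ⌊3217/373⌋ − ⌊3152/373⌋ = 8 − 8 = 0
n=44: ⌊(45·65+357)/373⌋ − ⌊(44·65+357)/373⌋ = ⌊3282/373⌋ − ⌊3217/373⌋ = 8 − 8 = 0
n=45: ⌊(46·65+357)/373⌋ − ⌊(45·65+357)/373⌋ = ⌊3347/373⌋ − ⌊3282/373⌋ = 8 − 8 = 0
n=46: ⌊(47·65+357)/373⌋ − ⌊(46·65+357)/373⌋ = ⌊3412/373⌋ − ⌊3347/373⌋ = 9 − 8 = 1
n=47: ⌊(48·65+357)/373⌋ − ⌊(47·65+357)/373⌋ = ⌊3477/373⌋ − ⌊3412/373⌋ = 9 − 9 = 0
n=48: ⌊(49·65+357)/373⌋ − ⌊(48·65+357)/373⌋ = ⌊3542/373⌋ − ⌊3477/373⌋ = 9 − 9 = 0
n=49: ⌊(50·65+357)/373⌋ − ⌊(49·65+357)/373⌋ = ⌊3607/373⌋ − ⌊3542/373⌋ = 9 − 9 = 0
n=50: ⌊(51·65+357)/373⌋ − ⌊(50·65+357)/373⌋ = ⌊3672/373⌋ − ⌊3607/373⌋ = 9 − 9 = 0
n=51: ⌊(52·65+357)/373⌋ − ⌊(51·65+357)/373⌋ = ⌊3737/373⌋ − ⌊3672/373⌋ = 10 − 9 = 1
n=52: ⌊(53·65+357)/373⌋ − ⌊(52·65+357)/373⌋ = ⌊3802/373⌋ − ⌊3737/373⌋ = 10 − 10 = 0
n=53: ⌊(54·65+357)/373⌋ − ⌊(53·65+357)/373⌋ = ⌊3867/373⌋ − ⌊3802/373⌋ = 10 − 10 = 0
n=54: ⌊(55·65+357)/373⌋ − ⌊(54·65+357)/373⌋ = ⌊3932/373⌋ − ⌊3867/373⌋ = 10 − 10 = 0
n=55: ⌊(56·65+357)/373⌋ − ⌊(55·65+357)/373⌋ = ⌊3997/373⌋ − ⌊3932/373⌋ = 10 − 10 = 0
n=56: ⌊(57·65+357)/373⌋ − ⌊(56·65+357)/373⌋ = ⌊4062/373⌋ − ⌊3997/373⌋ = 10 − 10 = 0
n=57: ⌊(58·65+357)/373⌋ − ⌊(57·65+357)/373⌋ = ⌊4127/373⌋ − ⌊4062/373⌋ = 11 − 10 = 1
n=58: ⌊(59·65+357)/373⌋ − ⌊(58·65+357)/373⌋ = ⌊4192/373⌋ − ⌊4127/373⌋ = 11 − 11 = 0
n=59: ⌊(60·65+357)/373⌋ − ⌊(59·65+357)/373⌋ = ⌊4257/373⌋ − ⌊4192/373⌋ = 11 − 11 = 0
n=60: ⌊(61·65+357)/373⌋ − ⌊(60·65+357)/373⌋ = ⌊4322/373⌋ − ⌊4257/373⌋ = 11 − 11 = 0
n=61: ⌊(62·65+357)/373⌋ − ⌊(61·65+357)/373⌋ = ⌊4387/373⌋ − ⌊4322/373⌋ = 11 − 11 = 0
n=62: ⌊(63·65+357)/373⌋ − ⌊(62·65+357)/373⌋ = ⌊4452/373⌋ − ⌊4387/373⌋ = 11 − 11 = 0
n=63: ⌊(64·65+357)/373⌋ − ⌊(63·65+357)/373⌋ = ⌊4517/373⌋ − ⌊4452/373⌋ = 12 − 11 = 1
n=64: ⌊(65·65+357)/373⌋ − ⌊(64·65+357)/373⌋ = ⌊4582/373⌋ − ⌊4517/373⌋ = 12 − 12 = 0
n=65: ⌊(66·65+357)/373⌋ − ⌊(65·65+357)/373⌋ = ⌊4647/373⌋ − ⌊4582/373⌋ = 12 − 12 = 0
n=66: ⌊(67·65+357)/373⌋ − ⌊(66·65+357)/373⌋ = ⌊4712/373⌋ − ⌊4647/373⌋ = 12 − 12 = 0
n=67: ⌊(68·65+357)/373⌋ − ⌊(67·65+357)/373⌋ = ⌊4777/373⌋ − ⌊4712/373⌋ = 12 − 12 = 0
n=68: ⌊(69·65+357)/373⌋ − ⌊(68·65+357)/373⌋ = ⌊4842/373⌋ − ⌊4777/373⌋ = 12 − 12 = 0
n=69: ⌊(70·65+357)/373⌋ − ⌊(69·65+357)/373⌋ = ⌊4907/373⌋ − ⌊4842/373⌋ = 13 − 12 = 1
n=70: ⌊(71·65+357)/373⌋ − ⌊(70·65+357)/373⌋ = ⌊4972/373⌋ − ⌊4907/373⌋ = 13 − 13 = 0
n=71: ⌊(72·65+357)/373⌋ − ⌊(71·65+357)/373⌋ = ⌊5037/373⌋ − ⌊4972/373⌋ = 13 − 13 = 0
n=72: ⌊(73·65+357)/373⌋ − ⌊(72·65+357)/373⌋ = ⌊5102/373⌋ − ⌊5037/373⌋ = 13 − 13 = 0
n=73: ⌊(74·65+357)/373⌋ − ⌊(73·65+357)/373⌋ = ⌊5167/373⌋ − ⌊5102/373⌋ = 13 − 13 = 0
n=74: ⌊(75·65+357)/373⌋ − ⌊(74·65+357)/373⌋ = ⌊5232/373⌋ − ⌊5167/373⌋ = 14 − 13 = 1
n=75: ⌊(76·65+357)/373⌋ − ⌊(75·65+357)/373⌋ = ⌊5297/373⌋ − ⌊5232/373⌋ = 14 − 14 = 0
n=76: ⌊(77·65+357)/373⌋ − ⌊(76·65+357)/373⌋ = ⌊5362/373⌋ − ⌊5297/373⌋ = 14 − 14 = 0
n=77: ⌊(78·65+357)/373⌋ − ⌊(77·65+357)/373⌋ = ⌊5427/373⌋ − ⌊5362/373⌋ = 14 − 14 = 0
n=78: ⌊(79·65+357)/373⌋ − ⌊(78·65+357)/373⌋ = ⌊5492/373⌋ − ⌊5427/373⌋ = 14 − 14 = 0
n=79: ⌊(80·65+357)/373⌋ − ⌊(79·65+357)/373⌋ = ⌊5557/373⌋ − ⌊5492/373⌋ = 14 − 14 = 0
n=80: ⌊(81·65+357)/373⌋ − ⌊(80·65+357)/373⌋ = ⌊5622/373⌋ − ⌊5557/373⌋ = 15 − 14 = 1
n=81: ⌊(82·65+357)/373⌋ − ⌊(81·65+357)/373⌋ = ⌊5687/373⌋ − ⌊5622/373⌋ = 15 − 15 = 0
n=82: ⌊(83·65+357)/373⌋ − ⌊(82·65+357)/373⌋ = ⌊5752/373⌋ − ⌊5687/373⌋ = 15 − 15 = 0
n=83: ⌊(84·65+357)/373⌋ − ⌊(83·65+357)/373⌋ = ⌊5817/373⌋ − ⌊5752/373⌋ = 15 − 15 = 0
n=84: ⌊(85·65+357)/373⌋ − ⌊(84·65+357)/373⌋ = ⌊5882/373⌋ − ⌊5817/373⌋ = 15 − 15 = 0
n=85: ⌊(86·65+357)/373⌋ − ⌊(85·65+357)/373⌋ = ⌊5947/373⌋ − ⌊5882/373⌋ = 15 − 15 = 0
n=86: ⌊(87·65+357)/373⌋ − ⌊(86·65+357)/373⌋ = ⌊6012/373⌋ − ⌊5947/373⌋ = 16 − 15 = 1
n=87: ⌊(88·65+357)/373⌋ − ⌊(87·65+357)/373⌋ = ⌊6077/373⌋ − ⌊6012/373⌋ = 16 − 16 = 0
n=88: ⌊(89·65+357)/373⌋ − ⌊(88·65+357)/373⌋ = ⌊6142/373⌋ − ⌊6077/373⌋ = 16 − 16 = 0
n=89: ⌊(90·65+357)/373⌋ − ⌊(89·65+357)/373⌋ = ⌊6207/373⌋ − ⌊6142/373⌋ = 16 − 16 = 0
n=90: ⌊(91·65+357)/373⌋ − ⌊(90·65+357)/373⌋ = ⌊6272/373⌋ − ⌊6207/373⌋ = 16 − 16 = 0
n=91: ⌊(92·65+357)/373⌋ − ⌊(91·65+357)/373⌋ = ⌊6337/373⌋ − ⌊6272/373⌋ = 16 − 16 = 0
n=92: ⌊(93·65+357)/373⌋ − ⌊(92·65+357)/373⌋ = ⌊6402/373⌋ − ⌊6337/373⌋ = 17 − 16 = 1
n=93: ⌊(94·65+357)/373⌋ − ⌊(93·65+357)/373⌋ = ⌊6467/373⌋ − ⌊6402/373⌋ = 17 − 17 = 0


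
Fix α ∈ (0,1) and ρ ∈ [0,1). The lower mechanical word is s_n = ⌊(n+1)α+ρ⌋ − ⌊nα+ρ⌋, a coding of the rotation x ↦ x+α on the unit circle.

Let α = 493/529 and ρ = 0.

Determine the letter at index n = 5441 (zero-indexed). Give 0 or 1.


1

(n+1)α + ρ = (5442·493) / 529 = 2682906/529
nα + ρ     = (5441·493) / 529 = 2682413/529
⌊2682906/529⌋ = 5071,  ⌊2682413/529⌋ = 5070
s_{5441} = 5071 − 5070 = 1


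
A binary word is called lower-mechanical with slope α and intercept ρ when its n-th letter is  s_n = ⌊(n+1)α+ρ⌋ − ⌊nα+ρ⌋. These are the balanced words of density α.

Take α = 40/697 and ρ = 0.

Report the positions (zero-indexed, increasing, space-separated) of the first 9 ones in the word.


17 34 52 69 87 104 121 139 156

n=0: ⌊40/697⌋−⌊0/697⌋ = 0−0 = 0
n=1: ⌊80/697⌋−⌊40/697⌋ = 0−0 = 0
  …
n=17: ⌊720/697⌋−⌊680/697⌋ = 1−0 = 1  ← one
n=18: ⌊760/697⌋−⌊720/697⌋ = 1−1 = 0
n=19: ⌊800/697⌋−⌊760/697⌋ = 1−1 = 0
  …
n=34: ⌊1400/697⌋−⌊1360/697⌋ = 2−1 = 1  ← one
n=35: ⌊1440/697⌋−⌊1400/697⌋ = 2−2 = 0
n=36: ⌊1480/697⌋−⌊1440/697⌋ = 2−2 = 0
  …
n=52: ⌊2120/697⌋−⌊2080/697⌋ = 3−2 = 1  ← one
n=53: ⌊2160/697⌋−⌊2120/697⌋ = 3−3 = 0
n=54: ⌊2200/697⌋−⌊2160/697⌋ = 3−3 = 0
  …
n=69: ⌊2800/697⌋−⌊2760/697⌋ = 4−3 = 1  ← one
n=70: ⌊2840/697⌋−⌊2800/697⌋ = 4−4 = 0
n=71: ⌊2880/697⌋−⌊2840/697⌋ = 4−4 = 0
  …
n=87: ⌊3520/697⌋−⌊3480/697⌋ = 5−4 = 1  ← one
n=88: ⌊3560/697⌋−⌊3520/697⌋ = 5−5 = 0
n=89: ⌊3600/697⌋−⌊3560/697⌋ = 5−5 = 0
  …
n=104: ⌊4200/697⌋−⌊4160/697⌋ = 6−5 = 1  ← one
n=105: ⌊4240/697⌋−⌊4200/697⌋ = 6−6 = 0
n=106: ⌊4280/697⌋−⌊4240/697⌋ = 6−6 = 0
  …
n=121: ⌊4880/697⌋−⌊4840/697⌋ = 7−6 = 1  ← one
n=122: ⌊4920/697⌋−⌊4880/697⌋ = 7−7 = 0
n=123: ⌊4960/697⌋−⌊4920/697⌋ = 7−7 = 0
  …
n=139: ⌊5600/697⌋−⌊5560/697⌋ = 8−7 = 1  ← one
n=140: ⌊5640/697⌋−⌊5600/697⌋ = 8−8 = 0
n=141: ⌊5680/697⌋−⌊5640/697⌋ = 8−8 = 0
  …
n=156: ⌊6280/697⌋−⌊6240/697⌋ = 9−8 = 1  ← one
positions of the first 9 ones: 17 34 52 69 87 104 121 139 156


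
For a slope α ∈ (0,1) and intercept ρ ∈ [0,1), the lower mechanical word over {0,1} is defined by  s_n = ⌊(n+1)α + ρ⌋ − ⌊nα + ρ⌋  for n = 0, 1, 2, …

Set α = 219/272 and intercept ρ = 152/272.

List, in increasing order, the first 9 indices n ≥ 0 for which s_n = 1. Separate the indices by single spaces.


n=0: ⌊371/272⌋−⌊152/272⌋ = 1−0 = 1  ← one
n=1: ⌊590/272⌋−⌊371/272⌋ = 2−1 = 1  ← one
n=2: ⌊809/272⌋−⌊590/272⌋ = 2−2 = 0
n=3: ⌊1028/272⌋−⌊809/272⌋ = 3−2 = 1  ← one
n=4: ⌊1247/272⌋−⌊1028/272⌋ = 4−3 = 1  ← one
n=5: ⌊1466/272⌋−⌊1247/272⌋ = 5−4 = 1  ← one
n=6: ⌊1685/272⌋−⌊1466/272⌋ = 6−5 = 1  ← one
n=7: ⌊1904/272⌋−⌊1685/272⌋ = 7−6 = 1  ← one
n=8: ⌊2123/272⌋−⌊1904/272⌋ = 7−7 = 0
n=9: ⌊2342/272⌋−⌊2123/272⌋ = 8−7 = 1  ← one
n=10: ⌊2561/272⌋−⌊2342/272⌋ = 9−8 = 1  ← one
positions of the first 9 ones: 0 1 3 4 5 6 7 9 10

0 1 3 4 5 6 7 9 10


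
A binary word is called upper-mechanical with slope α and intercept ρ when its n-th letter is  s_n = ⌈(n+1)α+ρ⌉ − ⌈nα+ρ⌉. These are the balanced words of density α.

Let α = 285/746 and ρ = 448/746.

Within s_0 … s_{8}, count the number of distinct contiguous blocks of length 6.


t_n = ⌈(n·285+448)/746⌉ for n = 0 … 9:
  n=0…9: ⌈448/746⌉=1 ⌈733/746⌉=1 ⌈1018/746⌉=2 ⌈1303/746⌉=2 ⌈1588/746⌉=3 ⌈1873/746⌉=3 ⌈2158/746⌉=3 ⌈2443/746⌉=4 ⌈2728/746⌉=4 ⌈3013/746⌉=5
s_n = t_(n+1) − t_n for n = 0 … 8 gives
prefix = 010100101
slide a length-6 window over [0..5] … [3..8] (4 windows); first occurrence of each distinct factor:
  [  0..  5] 010100
  [  1..  6] 101001
  [  2..  7] 010010
  [  3..  8] 100101
distinct factors: {010010, 010100, 100101, 101001}
count = 4  (Sturmian bound for length 6 is 7)

4


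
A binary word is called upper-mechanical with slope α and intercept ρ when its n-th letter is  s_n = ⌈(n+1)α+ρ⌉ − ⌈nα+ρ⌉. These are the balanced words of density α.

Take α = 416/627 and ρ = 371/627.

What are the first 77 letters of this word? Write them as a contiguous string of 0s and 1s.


n=0: ⌈(1·416+371)/627⌉ − ⌈(0·416+371)/627⌉ = ⌈787/627⌉ − ⌈371/627⌉ = 2 − 1 = 1
n=1: ⌈(2·416+371)/627⌉ − ⌈(1·416+371)/627⌉ = ⌈1203/627⌉ − ⌈787/627⌉ = 2 − 2 = 0
n=2: ⌈(3·416+371)/627⌉ − ⌈(2·416+371)/627⌉ = ⌈1619/627⌉ − ⌈1203/627⌉ = 3 − 2 = 1
n=3: ⌈(4·416+371)/627⌉ − ⌈(3·416+371)/627⌉ = ⌈2035/627⌉ − ⌈1619/627⌉ = 4 − 3 = 1
n=4: ⌈(5·416+371)/627⌉ − ⌈(4·416+371)/627⌉ = ⌈2451/627⌉ − ⌈2035/627⌉ = 4 − 4 = 0
n=5: ⌈(6·416+371)/627⌉ − ⌈(5·416+371)/627⌉ = ⌈2867/627⌉ − ⌈2451/627⌉ = 5 − 4 = 1
n=6: ⌈(7·416+371)/627⌉ − ⌈(6·416+371)/627⌉ = ⌈3283/627⌉ − ⌈2867/627⌉ = 6 − 5 = 1
n=7: ⌈(8·416+371)/627⌉ − ⌈(7·416+371)/627⌉ = ⌈3699/627⌉ − ⌈3283/627⌉ = 6 − 6 = 0
n=8: ⌈(9·416+371)/627⌉ − ⌈(8·416+371)/627⌉ = ⌈4115/627⌉ − ⌈3699/627⌉ = 7 − 6 = 1
n=9: ⌈(10·416+371)/627⌉ − ⌈(9·416+371)/627⌉ = ⌈4531/627⌉ − ⌈4115/627⌉ = 8 − 7 = 1
n=10: ⌈(11·416+371)/627⌉ − ⌈(10·416+371)/627⌉ = ⌈4947/627⌉ − ⌈4531/627⌉ = 8 − 8 = 0
n=11: ⌈(12·416+371)/627⌉ − ⌈(11·416+371)/627⌉ = ⌈5363/627⌉ − ⌈4947/627⌉ = 9 − 8 = 1
n=12: ⌈(13·416+371)/627⌉ − ⌈(12·416+371)/627⌉ = ⌈5779/627⌉ − ⌈5363/627⌉ = 10 − 9 = 1
n=13: ⌈(14·416+371)/627⌉ − ⌈(13·416+371)/627⌉ = ⌈6195/627⌉ − ⌈5779/627⌉ = 10 − 10 = 0
n=14: ⌈(15·416+371)/627⌉ − ⌈(14·416+371)/627⌉ = ⌈6611/627⌉ − ⌈6195/627⌉ = 11 − 10 = 1
n=15: ⌈(16·416+371)/627⌉ − ⌈(15·416+371)/627⌉ = ⌈7027/627⌉ − ⌈6611/627⌉ = 12 − 11 = 1
n=16: ⌈(17·416+371)/627⌉ − ⌈(16·416+371)/627⌉ = ⌈7443/627⌉ − ⌈7027/627⌉ = 12 − 12 = 0
n=17: ⌈(18·416+371)/627⌉ − ⌈(17·416+371)/627⌉ = ⌈7859/627⌉ − ⌈7443/627⌉ = 13 − 12 = 1
n=18: ⌈(19·416+371)/627⌉ − ⌈(18·416+371)/627⌉ = ⌈8275/627⌉ − ⌈7859/627⌉ = 14 − 13 = 1
n=19: ⌈(20·416+371)/627⌉ − ⌈(19·416+371)/627⌉ = ⌈8691/627⌉ − ⌈8275/627⌉ = 14 − 14 = 0
n=20: ⌈(21·416+371)/627⌉ − ⌈(20·416+371)/627⌉ = ⌈9107/627⌉ − ⌈8691/627⌉ = 15 − 14 = 1
n=21: ⌈(22·416+371)/627⌉ − ⌈(21·416+371)/627⌉ = ⌈9523/627⌉ − ⌈9107/627⌉ = 16 − 15 = 1
n=22: ⌈(23·416+371)/627⌉ − ⌈(22·416+371)/627⌉ = ⌈9939/627⌉ − ⌈9523/627⌉ = 16 − 16 = 0
n=23: ⌈(24·416+371)/627⌉ − ⌈(23·416+371)/627⌉ = ⌈10355/627⌉ − ⌈9939/627⌉ = 17 − 16 = 1
n=24: ⌈(25·416+371)/627⌉ − ⌈(24·416+371)/627⌉ = ⌈10771/627⌉ − ⌈10355/627⌉ = 18 − 17 = 1
n=25: ⌈(26·416+371)/627⌉ − ⌈(25·416+371)/627⌉ = ⌈11187/627⌉ − ⌈10771/627⌉ = 18 − 18 = 0
n=26: ⌈(27·416+371)/627⌉ − ⌈(26·416+371)/627⌉ = ⌈11603/627⌉ − ⌈11187/627⌉ = 19 − 18 = 1
n=27: ⌈(28·416+371)/627⌉ − ⌈(27·416+371)/627⌉ = ⌈12019/627⌉ − ⌈11603/627⌉ = 20 − 19 = 1
n=28: ⌈(29·416+371)/627⌉ − ⌈(28·416+371)/627⌉ = ⌈12435/627⌉ − ⌈12019/627⌉ = 20 − 20 = 0
n=29: ⌈(30·416+371)/627⌉ − ⌈(29·416+371)/627⌉ = ⌈12851/627⌉ − ⌈12435/627⌉ = 21 − 20 = 1
n=30: ⌈(31·416+371)/627⌉ − ⌈(30·416+371)/627⌉ = ⌈13267/627⌉ − ⌈12851/627⌉ = 22 − 21 = 1
n=31: ⌈(32·416+371)/627⌉ − ⌈(31·416+371)/627⌉ = ⌈13683/627⌉ − ⌈13267/627⌉ = 22 − 22 = 0
n=32: ⌈(33·416+371)/627⌉ − ⌈(32·416+371)/627⌉ = ⌈14099/627⌉ − ⌈13683/627⌉ = 23 − 22 = 1
n=33: ⌈(34·416+371)/627⌉ − ⌈(33·416+371)/627⌉ = ⌈14515/627⌉ − ⌈14099/627⌉ = 24 − 23 = 1
n=34: ⌈(35·416+371)/627⌉ − ⌈(34·416+371)/627⌉ = ⌈14931/627⌉ − ⌈14515/627⌉ = 24 − 24 = 0
n=35: ⌈(36·416+371)/627⌉ − ⌈(35·416+371)/627⌉ = ⌈15347/627⌉ − ⌈14931/627⌉ = 25 − 24 = 1
n=36: ⌈(37·416+371)/627⌉ − ⌈(36·416+371)/627⌉ = ⌈15763/627⌉ − ⌈15347/627⌉ = 26 − 25 = 1
n=37: ⌈(38·416+371)/627⌉ − ⌈(37·416+371)/627⌉ = ⌈16179/627⌉ − ⌈15763/627⌉ = 26 − 26 = 0
n=38: ⌈(39·416+371)/627⌉ − ⌈(38·416+371)/627⌉ = ⌈16595/627⌉ − ⌈16179/627⌉ = 27 − 26 = 1
n=39: ⌈(40·416+371)/627⌉ − ⌈(39·416+371)/627⌉ = ⌈17011/627⌉ − ⌈16595/627⌉ = 28 − 27 = 1
n=40: ⌈(41·416+371)/627⌉ − ⌈(40·416+371)/627⌉ = ⌈17427/627⌉ − ⌈17011/627⌉ = 28 − 28 = 0
n=41: ⌈(42·416+371)/627⌉ − ⌈(41·416+371)/627⌉ = ⌈17843/627⌉ − ⌈17427/627⌉ = 29 − 28 = 1
n=42: ⌈(43·416+371)/627⌉ − ⌈(42·416+371)/627⌉ = ⌈18259/627⌉ − ⌈17843/627⌉ = 30 − 29 = 1
n=43: ⌈(44·416+371)/627⌉ − ⌈(43·416+371)/627⌉ = ⌈18675/627⌉ − ⌈18259/627⌉ = 30 − 30 = 0
n=44: ⌈(45·416+371)/627⌉ − ⌈(44·416+371)/627⌉ = ⌈19091/627⌉ − ⌈18675/627⌉ = 31 − 30 = 1
n=45: ⌈(46·416+371)/627⌉ − ⌈(45·416+371)/627⌉ = ⌈19507/627⌉ − ⌈19091/627⌉ = 32 − 31 = 1
n=46: ⌈(47·416+371)/627⌉ − ⌈(46·416+371)/627⌉ = ⌈19923/627⌉ − ⌈19507/627⌉ = 32 − 32 = 0
n=47: ⌈(48·416+371)/627⌉ − ⌈(47·416+371)/627⌉ = ⌈20339/627⌉ − ⌈19923/627⌉ = 33 − 32 = 1
n=48: ⌈(49·416+371)/627⌉ − ⌈(48·416+371)/627⌉ = ⌈20755/627⌉ − ⌈20339/627⌉ = 34 − 33 = 1
n=49: ⌈(50·416+371)/627⌉ − ⌈(49·416+371)/627⌉ = ⌈21171/627⌉ − ⌈20755/627⌉ = 34 − 34 = 0
n=50: ⌈(51·416+371)/627⌉ − ⌈(50·416+371)/627⌉ = ⌈21587/627⌉ − ⌈21171/627⌉ = 35 − 34 = 1
n=51: ⌈(52·416+371)/627⌉ − ⌈(51·416+371)/627⌉ = ⌈22003/627⌉ − ⌈21587/627⌉ = 36 − 35 = 1
n=52: ⌈(53·416+371)/627⌉ − ⌈(52·416+371)/627⌉ = ⌈22419/627⌉ − ⌈22003/627⌉ = 36 − 36 = 0
n=53: ⌈(54·416+371)/627⌉ − ⌈(53·416+371)/627⌉ = ⌈22835/627⌉ − ⌈22419/627⌉ = 37 − 36 = 1
n=54: ⌈(55·416+371)/627⌉ − ⌈(54·416+371)/627⌉ = ⌈23251/627⌉ − ⌈22835/627⌉ = 38 − 37 = 1
n=55: ⌈(56·416+371)/627⌉ − ⌈(55·416+371)/627⌉ = ⌈23667/627⌉ − ⌈23251/627⌉ = 38 − 38 = 0
n=56: ⌈(57·416+371)/627⌉ − ⌈(56·416+371)/627⌉ = ⌈24083/627⌉ − ⌈23667/627⌉ = 39 − 38 = 1
n=57: ⌈(58·416+371)/627⌉ − ⌈(57·416+371)/627⌉ = ⌈24499/627⌉ − ⌈24083/627⌉ = 40 − 39 = 1
n=58: ⌈(59·416+371)/627⌉ − ⌈(58·416+371)/627⌉ = ⌈24915/627⌉ − ⌈24499/627⌉ = 40 − 40 = 0
n=59: ⌈(60·416+371)/627⌉ − ⌈(59·416+371)/627⌉ = ⌈25331/627⌉ − ⌈24915/627⌉ = 41 − 40 = 1
n=60: ⌈(61·416+371)/627⌉ − ⌈(60·416+371)/627⌉ = ⌈25747/627⌉ − ⌈25331/627⌉ = 42 − 41 = 1
n=61: ⌈(62·416+371)/627⌉ − ⌈(61·416+371)/627⌉ = ⌈26163/627⌉ − ⌈25747/627⌉ = 42 − 42 = 0
n=62: ⌈(63·416+371)/627⌉ − ⌈(62·416+371)/627⌉ = ⌈26579/627⌉ − ⌈26163/627⌉ = 43 − 42 = 1
n=63: ⌈(64·416+371)/627⌉ − ⌈(63·416+371)/627⌉ = ⌈26995/627⌉ − ⌈26579/627⌉ = 44 − 43 = 1
n=64: ⌈(65·416+371)/627⌉ − ⌈(64·416+371)/627⌉ = ⌈27411/627⌉ − ⌈26995/627⌉ = 44 − 44 = 0
n=65: ⌈(66·416+371)/627⌉ − ⌈(65·416+371)/627⌉ = ⌈27827/627⌉ − ⌈27411/627⌉ = 45 − 44 = 1
n=66: ⌈(67·416+371)/627⌉ − ⌈(66·416+371)/627⌉ = ⌈28243/627⌉ − ⌈27827/627⌉ = 46 − 45 = 1
n=67: ⌈(68·416+371)/627⌉ − ⌈(67·416+371)/627⌉ = ⌈28659/627⌉ − ⌈28243/627⌉ = 46 − 46 = 0
n=68: ⌈(69·416+371)/627⌉ − ⌈(68·416+371)/627⌉ = ⌈29075/627⌉ − ⌈28659/627⌉ = 47 − 46 = 1
n=69: ⌈(70·416+371)/627⌉ − ⌈(69·416+371)/627⌉ = ⌈29491/627⌉ − ⌈29075/627⌉ = 48 − 47 = 1
n=70: ⌈(71·416+371)/627⌉ − ⌈(70·416+371)/627⌉ = ⌈29907/627⌉ − ⌈29491/627⌉ = 48 − 48 = 0
n=71: ⌈(72·416+371)/627⌉ − ⌈(71·416+371)/627⌉ = ⌈30323/627⌉ − ⌈29907/627⌉ = 49 − 48 = 1
n=72: ⌈(73·416+371)/627⌉ − ⌈(72·416+371)/627⌉ = ⌈30739/627⌉ − ⌈30323/627⌉ = 50 − 49 = 1
n=73: ⌈(74·416+371)/627⌉ − ⌈(73·416+371)/627⌉ = ⌈31155/627⌉ − ⌈30739/627⌉ = 50 − 50 = 0
n=74: ⌈(75·416+371)/627⌉ − ⌈(74·416+371)/627⌉ = ⌈31571/627⌉ − ⌈31155/627⌉ = 51 − 50 = 1
n=75: ⌈(76·416+371)/627⌉ − ⌈(75·416+371)/627⌉ = ⌈31987/627⌉ − ⌈31571/627⌉ = 52 − 51 = 1
n=76: ⌈(77·416+371)/627⌉ − ⌈(76·416+371)/627⌉ = ⌈32403/627⌉ − ⌈31987/627⌉ = 52 − 52 = 0

10110110110110110110110110110110110110110110110110110110110110110110110110110


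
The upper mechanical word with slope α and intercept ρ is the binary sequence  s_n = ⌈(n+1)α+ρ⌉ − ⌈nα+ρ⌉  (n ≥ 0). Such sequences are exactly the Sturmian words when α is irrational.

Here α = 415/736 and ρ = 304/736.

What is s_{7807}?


(n+1)α + ρ = (7808·415 + 304) / 736 = 3240624/736
nα + ρ     = (7807·415 + 304) / 736 = 3240209/736
⌈3240624/736⌉ = 4404,  ⌈3240209/736⌉ = 4403
s_{7807} = 4404 − 4403 = 1

1


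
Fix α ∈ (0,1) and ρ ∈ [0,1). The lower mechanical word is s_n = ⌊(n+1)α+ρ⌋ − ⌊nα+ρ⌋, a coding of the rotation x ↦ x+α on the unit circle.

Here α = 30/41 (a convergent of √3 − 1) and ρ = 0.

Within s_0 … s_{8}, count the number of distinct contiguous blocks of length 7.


t_n = ⌊(n·30)/41⌋ for n = 0 … 9:
  n=0…9: ⌊0/41⌋=0 ⌊30/41⌋=0 ⌊60/41⌋=1 ⌊90/41⌋=2 ⌊120/41⌋=2 ⌊150/41⌋=3 ⌊180/41⌋=4 ⌊210/41⌋=5 ⌊240/41⌋=5 ⌊270/41⌋=6
s_n = t_(n+1) − t_n for n = 0 … 8 gives
prefix = 011011101
slide a length-7 window over [0..6] … [2..8] (3 windows); first occurrence of each distinct factor:
  [  0..  6] 0110111
  [  1..  7] 1101110
  [  2..  8] 1011101
distinct factors: {0110111, 1011101, 1101110}
count = 3  (Sturmian bound for length 7 is 8)

3


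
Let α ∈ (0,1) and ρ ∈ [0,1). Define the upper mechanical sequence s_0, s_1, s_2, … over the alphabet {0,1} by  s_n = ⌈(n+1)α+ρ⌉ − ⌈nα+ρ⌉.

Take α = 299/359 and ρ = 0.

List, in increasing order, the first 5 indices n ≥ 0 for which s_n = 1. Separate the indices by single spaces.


0 1 2 3 4

n=0: ⌈299/359⌉−⌈0/359⌉ = 1−0 = 1  ← one
n=1: ⌈598/359⌉−⌈299/359⌉ = 2−1 = 1  ← one
n=2: ⌈897/359⌉−⌈598/359⌉ = 3−2 = 1  ← one
n=3: ⌈1196/359⌉−⌈897/359⌉ = 4−3 = 1  ← one
n=4: ⌈1495/359⌉−⌈1196/359⌉ = 5−4 = 1  ← one
positions of the first 5 ones: 0 1 2 3 4


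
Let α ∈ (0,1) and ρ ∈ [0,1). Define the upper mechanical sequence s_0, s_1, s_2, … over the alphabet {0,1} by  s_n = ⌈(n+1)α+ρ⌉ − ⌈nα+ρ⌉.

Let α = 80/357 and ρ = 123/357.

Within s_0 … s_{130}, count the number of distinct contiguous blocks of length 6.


t_n = ⌈(n·80+123)/357⌉ for n = 0 … 131:
  n=0…9: ⌈123/357⌉=1 ⌈203/357⌉=1 ⌈283/357⌉=1 ⌈363/357⌉=2 ⌈443/357⌉=2 ⌈523/357⌉=2 ⌈603/357⌉=2 ⌈683/357⌉=2 ⌈763/357⌉=3 ⌈843/357⌉=3
  n=10…19: ⌈923/357⌉=3 ⌈1003/357⌉=3 ⌈1083/357⌉=4 ⌈1163/357⌉=4 ⌈1243/357⌉=4 ⌈1323/357⌉=4 ⌈1403/357⌉=4 ⌈1483/357⌉=5 ⌈1563/357⌉=5 ⌈1643/357⌉=5
  n=20…29: ⌈1723/357⌉=5 ⌈1803/357⌉=6 ⌈1883/357⌉=6 ⌈1963/357⌉=6 ⌈2043/357⌉=6 ⌈2123/357⌉=6 ⌈2203/357⌉=7 ⌈2283/357⌉=7 ⌈2363/357⌉=7 ⌈2443/357⌉=7
  n=30…39: ⌈2523/357⌉=8 ⌈2603/357⌉=8 ⌈2683/357⌉=8 ⌈2763/357⌉=8 ⌈2843/357⌉=8 ⌈2923/357⌉=9 ⌈3003/357⌉=9 ⌈3083/357⌉=9 ⌈3163/357⌉=9 ⌈3243/357⌉=10
  n=40…49: ⌈3323/357⌉=10 ⌈3403/357⌉=10 ⌈3483/357⌉=10 ⌈3563/357⌉=10 ⌈3643/357⌉=11 ⌈3723/357⌉=11 ⌈3803/357⌉=11 ⌈3883/357⌉=11 ⌈3963/357⌉=12 ⌈4043/357⌉=12
  n=50…59: ⌈4123/357⌉=12 ⌈4203/357⌉=12 ⌈4283/357⌉=12 ⌈4363/357⌉=13 ⌈4443/357⌉=13 ⌈4523/357⌉=13 ⌈4603/357⌉=13 ⌈4683/357⌉=14 ⌈4763/357⌉=14 ⌈4843/357⌉=14
  n=60…69: ⌈4923/357⌉=14 ⌈5003/357⌉=15 ⌈5083/357⌉=15 ⌈5163/357⌉=15 ⌈5243/357⌉=15 ⌈5323/357⌉=15 ⌈5403/357⌉=16 ⌈5483/357⌉=16 ⌈5563/357⌉=16 ⌈5643/357⌉=16
  n=70…79: ⌈5723/357⌉=17 ⌈5803/357⌉=17 ⌈5883/357⌉=17 ⌈5963/357⌉=17 ⌈6043/357⌉=17 ⌈6123/357⌉=18 ⌈6203/357⌉=18 ⌈6283/357⌉=18 ⌈6363/357⌉=18 ⌈6443/357⌉=19
  n=80…89: ⌈6523/357⌉=19 ⌈6603/357⌉=19 ⌈6683/357⌉=19 ⌈6763/357⌉=19 ⌈6843/357⌉=20 ⌈6923/357⌉=20 ⌈7003/357⌉=20 ⌈7083/357⌉=20 ⌈7163/357⌉=21 ⌈7243/357⌉=21
  n=90…99: ⌈7323/357⌉=21 ⌈7403/357⌉=21 ⌈7483/357⌉=21 ⌈7563/357⌉=22 ⌈7643/357⌉=22 ⌈7723/357⌉=22 ⌈7803/357⌉=22 ⌈7883/357⌉=23 ⌈7963/357⌉=23 ⌈8043/357⌉=23
  n=100…109: ⌈8123/357⌉=23 ⌈8203/357⌉=23 ⌈8283/357⌉=24 ⌈8363/357⌉=24 ⌈8443/357⌉=24 ⌈8523/357⌉=24 ⌈8603/357⌉=25 ⌈8683/357⌉=25 ⌈8763/357⌉=25 ⌈8843/357⌉=25
  n=110…119: ⌈8923/357⌉=25 ⌈9003/357⌉=26 ⌈9083/357⌉=26 ⌈9163/357⌉=26 ⌈9243/357⌉=26 ⌈9323/357⌉=27 ⌈9403/357⌉=27 ⌈9483/357⌉=27 ⌈9563/357⌉=27 ⌈9643/357⌉=28
  n=120…129: ⌈9723/357⌉=28 ⌈9803/357⌉=28 ⌈9883/357⌉=28 ⌈9963/357⌉=28 ⌈10043/357⌉=29 ⌈10123/357⌉=29 ⌈10203/357⌉=29 ⌈10283/357⌉=29 ⌈10363/357⌉=30 ⌈10443/357⌉=30
  n=130…131: ⌈10523/357⌉=30 ⌈10603/357⌉=30
s_n = t_(n+1) − t_n for n = 0 … 130 gives
prefix = 00100001000100001000100001000100001000100001000100001000100010000100010000100010000100010000100010000100010000100010001000010001000
slide a length-6 window over [0..5] … [125..130] (126 windows); first occurrence of each distinct factor:
  [  0..  5] 001000
  [  1..  6] 010000
  [  2..  7] 100001
  [  3..  8] 000010
  [  4..  9] 000100
  [  6.. 11] 010001
  [  7.. 12] 100010
  (the other 119 windows repeat one of these)
distinct factors: {000010, 000100, 001000, 010000, 010001, 100001, 100010}
count = 7  (Sturmian bound for length 6 is 7)

7


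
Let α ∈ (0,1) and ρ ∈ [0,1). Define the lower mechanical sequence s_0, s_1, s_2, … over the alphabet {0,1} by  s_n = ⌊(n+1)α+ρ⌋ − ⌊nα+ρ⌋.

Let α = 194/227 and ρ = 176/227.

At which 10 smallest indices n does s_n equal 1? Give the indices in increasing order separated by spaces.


n=0: ⌊370/227⌋−⌊176/227⌋ = 1−0 = 1  ← one
n=1: ⌊564/227⌋−⌊370/227⌋ = 2−1 = 1  ← one
n=2: ⌊758/227⌋−⌊564/227⌋ = 3−2 = 1  ← one
n=3: ⌊952/227⌋−⌊758/227⌋ = 4−3 = 1  ← one
n=4: ⌊1146/227⌋−⌊952/227⌋ = 5−4 = 1  ← one
n=5: ⌊1340/227⌋−⌊1146/227⌋ = 5−5 = 0
n=6: ⌊1534/227⌋−⌊1340/227⌋ = 6−5 = 1  ← one
n=7: ⌊1728/227⌋−⌊1534/227⌋ = 7−6 = 1  ← one
n=8: ⌊1922/227⌋−⌊1728/227⌋ = 8−7 = 1  ← one
n=9: ⌊2116/227⌋−⌊1922/227⌋ = 9−8 = 1  ← one
n=10: ⌊2310/227⌋−⌊2116/227⌋ = 10−9 = 1  ← one
positions of the first 10 ones: 0 1 2 3 4 6 7 8 9 10

0 1 2 3 4 6 7 8 9 10


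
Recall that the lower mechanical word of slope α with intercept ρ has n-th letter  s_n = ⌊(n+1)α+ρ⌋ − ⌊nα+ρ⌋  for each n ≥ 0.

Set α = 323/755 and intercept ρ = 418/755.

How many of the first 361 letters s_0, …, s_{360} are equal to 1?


#1s = Σ_{n=0}^{360} s_n = Σ_{n=0}^{360} (⌊(n+1)α+ρ⌋ − ⌊nα+ρ⌋)
the sum telescopes: every ⌊nα+ρ⌋ with 0 < n < 361 appears once with + and once with −, leaving ⌊361α+ρ⌋ − ⌊0·α+ρ⌋
361α + ρ = (361·323 + 418) / 755 = 117021/755
ρ = 418/755
⌊117021/755⌋ = 154,  ⌊418/755⌋ = 0
#1s = 154 − 0 = 154

154


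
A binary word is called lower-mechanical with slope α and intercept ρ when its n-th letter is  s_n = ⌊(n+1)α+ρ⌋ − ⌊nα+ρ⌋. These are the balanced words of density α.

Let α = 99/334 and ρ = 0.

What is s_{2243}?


1

(n+1)α + ρ = (2244·99) / 334 = 222156/334
nα + ρ     = (2243·99) / 334 = 222057/334
⌊222156/334⌋ = 665,  ⌊222057/334⌋ = 664
s_{2243} = 665 − 664 = 1


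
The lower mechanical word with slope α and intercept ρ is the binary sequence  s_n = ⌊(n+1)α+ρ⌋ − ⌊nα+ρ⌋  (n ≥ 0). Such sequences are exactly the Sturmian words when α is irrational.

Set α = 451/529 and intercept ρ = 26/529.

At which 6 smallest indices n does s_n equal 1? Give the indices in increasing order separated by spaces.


n=0: ⌊477/529⌋−⌊26/529⌋ = 0−0 = 0
n=1: ⌊928/529⌋−⌊477/529⌋ = 1−0 = 1  ← one
n=2: ⌊1379/529⌋−⌊928/529⌋ = 2−1 = 1  ← one
n=3: ⌊1830/529⌋−⌊1379/529⌋ = 3−2 = 1  ← one
n=4: ⌊2281/529⌋−⌊1830/529⌋ = 4−3 = 1  ← one
n=5: ⌊2732/529⌋−⌊2281/529⌋ = 5−4 = 1  ← one
n=6: ⌊3183/529⌋−⌊2732/529⌋ = 6−5 = 1  ← one
positions of the first 6 ones: 1 2 3 4 5 6

1 2 3 4 5 6


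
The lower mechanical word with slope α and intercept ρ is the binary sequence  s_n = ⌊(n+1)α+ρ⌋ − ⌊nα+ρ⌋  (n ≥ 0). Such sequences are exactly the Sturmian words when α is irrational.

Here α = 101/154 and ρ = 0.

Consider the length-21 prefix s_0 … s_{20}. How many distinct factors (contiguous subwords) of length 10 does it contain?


4

t_n = ⌊(n·101)/154⌋ for n = 0 … 21:
  n=0…9: ⌊0/154⌋=0 ⌊101/154⌋=0 ⌊202/154⌋=1 ⌊303/154⌋=1 ⌊404/154⌋=2 ⌊505/154⌋=3 ⌊606/154⌋=3 ⌊707/154⌋=4 ⌊808/154⌋=5 ⌊909/154⌋=5
  n=10…19: ⌊1010/154⌋=6 ⌊1111/154⌋=7 ⌊1212/154⌋=7 ⌊1313/154⌋=8 ⌊1414/154⌋=9 ⌊1515/154⌋=9 ⌊1616/154⌋=10 ⌊1717/154⌋=11 ⌊1818/154⌋=11 ⌊1919/154⌋=12
  n=20…21: ⌊2020/154⌋=13 ⌊2121/154⌋=13
s_n = t_(n+1) − t_n for n = 0 … 20 gives
prefix = 010110110110110110110
slide a length-10 window over [0..9] … [11..20] (12 windows); first occurrence of each distinct factor:
  [  0..  9] 0101101101
  [  1.. 10] 1011011011
  [  2.. 11] 0110110110
  [  3.. 12] 1101101101
  (the other 8 windows repeat one of these)
distinct factors: {0101101101, 0110110110, 1011011011, 1101101101}
count = 4  (Sturmian bound for length 10 is 11)


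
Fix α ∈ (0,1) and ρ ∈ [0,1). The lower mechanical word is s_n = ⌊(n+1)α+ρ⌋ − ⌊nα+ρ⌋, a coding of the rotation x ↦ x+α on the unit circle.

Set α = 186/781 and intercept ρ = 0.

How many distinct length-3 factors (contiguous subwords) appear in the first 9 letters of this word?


4

t_n = ⌊(n·186)/781⌋ for n = 0 … 9:
  n=0…9: ⌊0/781⌋=0 ⌊186/781⌋=0 ⌊372/781⌋=0 ⌊558/781⌋=0 ⌊744/781⌋=0 ⌊930/781⌋=1 ⌊1116/781⌋=1 ⌊1302/781⌋=1 ⌊1488/781⌋=1 ⌊1674/781⌋=2
s_n = t_(n+1) − t_n for n = 0 … 8 gives
prefix = 000010001
slide a length-3 window over [0..2] … [6..8] (7 windows); first occurrence of each distinct factor:
  [  0..  2] 000
  [  2..  4] 001
  [  3..  5] 010
  [  4..  6] 100
  (the other 3 windows repeat one of these)
distinct factors: {000, 001, 010, 100}
count = 4  (Sturmian bound for length 3 is 4)


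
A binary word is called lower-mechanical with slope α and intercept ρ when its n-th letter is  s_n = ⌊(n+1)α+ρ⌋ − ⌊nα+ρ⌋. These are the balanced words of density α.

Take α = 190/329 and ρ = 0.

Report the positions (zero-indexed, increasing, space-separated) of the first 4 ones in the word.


1 3 5 6

n=0: ⌊190/329⌋−⌊0/329⌋ = 0−0 = 0
n=1: ⌊380/329⌋−⌊190/329⌋ = 1−0 = 1  ← one
n=2: ⌊570/329⌋−⌊380/329⌋ = 1−1 = 0
n=3: ⌊760/329⌋−⌊570/329⌋ = 2−1 = 1  ← one
n=4: ⌊950/329⌋−⌊760/329⌋ = 2−2 = 0
n=5: ⌊1140/329⌋−⌊950/329⌋ = 3−2 = 1  ← one
n=6: ⌊1330/329⌋−⌊1140/329⌋ = 4−3 = 1  ← one
positions of the first 4 ones: 1 3 5 6


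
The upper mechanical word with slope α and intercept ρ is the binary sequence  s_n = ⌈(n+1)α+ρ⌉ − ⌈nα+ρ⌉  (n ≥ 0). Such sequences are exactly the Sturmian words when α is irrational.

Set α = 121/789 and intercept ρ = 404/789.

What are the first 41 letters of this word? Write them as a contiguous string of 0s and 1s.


00010000010000001000001000000100000100000

n=0: ⌈(1·121+404)/789⌉ − ⌈(0·121+404)/789⌉ = ⌈525/789⌉ − ⌈404/789⌉ = 1 − 1 = 0
n=1: ⌈(2·121+404)/789⌉ − ⌈(1·121+404)/789⌉ = ⌈646/789⌉ − ⌈525/789⌉ = 1 − 1 = 0
n=2: ⌈(3·121+404)/789⌉ − ⌈(2·121+404)/789⌉ = ⌈767/789⌉ − ⌈646/789⌉ = 1 − 1 = 0
n=3: ⌈(4·121+404)/789⌉ − ⌈(3·121+404)/789⌉ = ⌈888/789⌉ − ⌈767/789⌉ = 2 − 1 = 1
n=4: ⌈(5·121+404)/789⌉ − ⌈(4·121+404)/789⌉ = ⌈1009/789⌉ − ⌈888/789⌉ = 2 − 2 = 0
n=5: ⌈(6·121+404)/789⌉ − ⌈(5·121+404)/789⌉ = ⌈1130/789⌉ − ⌈1009/789⌉ = 2 − 2 = 0
n=6: ⌈(7·121+404)/789⌉ − ⌈(6·121+404)/789⌉ = ⌈1251/789⌉ − ⌈1130/789⌉ = 2 − 2 = 0
n=7: ⌈(8·121+404)/789⌉ − ⌈(7·121+404)/789⌉ = ⌈1372/789⌉ − ⌈1251/789⌉ = 2 − 2 = 0
n=8: ⌈(9·121+404)/789⌉ − ⌈(8·121+404)/789⌉ = ⌈1493/789⌉ − ⌈1372/789⌉ = 2 − 2 = 0
n=9: ⌈(10·121+404)/789⌉ − ⌈(9·121+404)/789⌉ = ⌈1614/789⌉ − ⌈1493/789⌉ = 3 − 2 = 1
n=10: ⌈(11·121+404)/789⌉ − ⌈(10·121+404)/789⌉ = ⌈1735/789⌉ − ⌈1614/789⌉ = 3 − 3 = 0
n=11: ⌈(12·121+404)/789⌉ − ⌈(11·121+404)/789⌉ = ⌈1856/789⌉ − ⌈1735/789⌉ = 3 − 3 = 0
n=12: ⌈(13·121+404)/789⌉ − ⌈(12·121+404)/789⌉ = ⌈1977/789⌉ − ⌈1856/789⌉ = 3 − 3 = 0
n=13: ⌈(14·121+404)/789⌉ − ⌈(13·121+404)/789⌉ = ⌈2098/789⌉ − ⌈1977/789⌉ = 3 − 3 = 0
n=14: ⌈(15·121+404)/789⌉ − ⌈(14·121+404)/789⌉ = ⌈2219/789⌉ − ⌈2098/789⌉ = 3 − 3 = 0
n=15: ⌈(16·121+404)/789⌉ − ⌈(15·121+404)/789⌉ = ⌈2340/789⌉ − ⌈2219/789⌉ = 3 − 3 = 0
n=16: ⌈(17·121+404)/789⌉ − ⌈(16·121+404)/789⌉ = ⌈2461/789⌉ − ⌈2340/789⌉ = 4 − 3 = 1
n=17: ⌈(18·121+404)/789⌉ − ⌈(17·121+404)/789⌉ = ⌈2582/789⌉ − ⌈2461/789⌉ = 4 − 4 = 0
n=18: ⌈(19·121+404)/789⌉ − ⌈(18·121+404)/789⌉ = ⌈2703/789⌉ − ⌈2582/789⌉ = 4 − 4 = 0
n=19: ⌈(20·121+404)/789⌉ − ⌈(19·121+404)/789⌉ = ⌈2824/789⌉ − ⌈2703/789⌉ = 4 − 4 = 0
n=20: ⌈(21·121+404)/789⌉ − ⌈(20·121+404)/789⌉ = ⌈2945/789⌉ − ⌈2824/789⌉ = 4 − 4 = 0
n=21: ⌈(22·121+404)/789⌉ − ⌈(21·121+404)/789⌉ = ⌈3066/789⌉ − ⌈2945/789⌉ = 4 − 4 = 0
n=22: ⌈(23·121+404)/789⌉ − ⌈(22·121+404)/789⌉ = ⌈3187/789⌉ − ⌈3066/789⌉ = 5 − 4 = 1
n=23: ⌈(24·121+404)/789⌉ − ⌈(23·121+404)/789⌉ = ⌈3308/789⌉ − ⌈3187/789⌉ = 5 − 5 = 0
n=24: ⌈(25·121+404)/789⌉ − ⌈(24·121+404)/789⌉ = ⌈3429/789⌉ − ⌈3308/789⌉ = 5 − 5 = 0
n=25: ⌈(26·121+404)/789⌉ − ⌈(25·121+404)/789⌉ = ⌈3550/789⌉ − ⌈3429/789⌉ = 5 − 5 = 0
n=26: ⌈(27·121+404)/789⌉ − ⌈(26·121+404)/789⌉ = ⌈3671/789⌉ − ⌈3550/789⌉ = 5 − 5 = 0
n=27: ⌈(28·121+404)/789⌉ − ⌈(27·121+404)/789⌉ = ⌈3792/789⌉ − ⌈3671/789⌉ = 5 − 5 = 0
n=28: ⌈(29·121+404)/789⌉ − ⌈(28·121+404)/789⌉ = ⌈3913/789⌉ − ⌈3792/789⌉ = 5 − 5 = 0
n=29: ⌈(30·121+404)/789⌉ − ⌈(29·121+404)/789⌉ = ⌈4034/789⌉ − ⌈3913/789⌉ = 6 − 5 = 1
n=30: ⌈(31·121+404)/789⌉ − ⌈(30·121+404)/789⌉ = ⌈4155/789⌉ − ⌈4034/789⌉ = 6 − 6 = 0
n=31: ⌈(32·121+404)/789⌉ − ⌈(31·121+404)/789⌉ = ⌈4276/789⌉ − ⌈4155/789⌉ = 6 − 6 = 0
n=32: ⌈(33·121+404)/789⌉ − ⌈(32·121+404)/789⌉ = ⌈4397/789⌉ − ⌈4276/789⌉ = 6 − 6 = 0
n=33: ⌈(34·121+404)/789⌉ − ⌈(33·121+404)/789⌉ = ⌈4518/789⌉ − ⌈4397/789⌉ = 6 − 6 = 0
n=34: ⌈(35·121+404)/789⌉ − ⌈(34·121+404)/789⌉ = ⌈4639/789⌉ − ⌈4518/789⌉ = 6 − 6 = 0
n=35: ⌈(36·121+404)/789⌉ − ⌈(35·121+404)/789⌉ = ⌈4760/789⌉ − ⌈4639/789⌉ = 7 − 6 = 1
n=36: ⌈(37·121+404)/789⌉ − ⌈(36·121+404)/789⌉ = ⌈4881/789⌉ − ⌈4760/789⌉ = 7 − 7 = 0
n=37: ⌈(38·121+404)/789⌉ − ⌈(37·121+404)/789⌉ = ⌈5002/789⌉ − ⌈4881/789⌉ = 7 − 7 = 0
n=38: ⌈(39·121+404)/789⌉ − ⌈(38·121+404)/789⌉ = ⌈5123/789⌉ − ⌈5002/789⌉ = 7 − 7 = 0
n=39: ⌈(40·121+404)/789⌉ − ⌈(39·121+404)/789⌉ = ⌈5244/789⌉ − ⌈5123/789⌉ = 7 − 7 = 0
n=40: ⌈(41·121+404)/789⌉ − ⌈(40·121+404)/789⌉ = ⌈5365/789⌉ − ⌈5244/789⌉ = 7 − 7 = 0
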